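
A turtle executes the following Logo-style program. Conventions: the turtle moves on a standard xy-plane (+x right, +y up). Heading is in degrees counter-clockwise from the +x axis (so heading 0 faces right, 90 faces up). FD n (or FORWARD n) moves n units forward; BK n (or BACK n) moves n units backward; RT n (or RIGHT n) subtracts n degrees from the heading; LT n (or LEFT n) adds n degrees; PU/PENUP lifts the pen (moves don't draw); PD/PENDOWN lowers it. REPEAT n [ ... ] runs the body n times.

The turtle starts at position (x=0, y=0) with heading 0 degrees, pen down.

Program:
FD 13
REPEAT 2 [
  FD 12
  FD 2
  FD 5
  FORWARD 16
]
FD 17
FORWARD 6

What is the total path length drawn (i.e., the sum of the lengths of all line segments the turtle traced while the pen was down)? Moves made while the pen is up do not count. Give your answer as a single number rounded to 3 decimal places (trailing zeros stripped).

Answer: 106

Derivation:
Executing turtle program step by step:
Start: pos=(0,0), heading=0, pen down
FD 13: (0,0) -> (13,0) [heading=0, draw]
REPEAT 2 [
  -- iteration 1/2 --
  FD 12: (13,0) -> (25,0) [heading=0, draw]
  FD 2: (25,0) -> (27,0) [heading=0, draw]
  FD 5: (27,0) -> (32,0) [heading=0, draw]
  FD 16: (32,0) -> (48,0) [heading=0, draw]
  -- iteration 2/2 --
  FD 12: (48,0) -> (60,0) [heading=0, draw]
  FD 2: (60,0) -> (62,0) [heading=0, draw]
  FD 5: (62,0) -> (67,0) [heading=0, draw]
  FD 16: (67,0) -> (83,0) [heading=0, draw]
]
FD 17: (83,0) -> (100,0) [heading=0, draw]
FD 6: (100,0) -> (106,0) [heading=0, draw]
Final: pos=(106,0), heading=0, 11 segment(s) drawn

Segment lengths:
  seg 1: (0,0) -> (13,0), length = 13
  seg 2: (13,0) -> (25,0), length = 12
  seg 3: (25,0) -> (27,0), length = 2
  seg 4: (27,0) -> (32,0), length = 5
  seg 5: (32,0) -> (48,0), length = 16
  seg 6: (48,0) -> (60,0), length = 12
  seg 7: (60,0) -> (62,0), length = 2
  seg 8: (62,0) -> (67,0), length = 5
  seg 9: (67,0) -> (83,0), length = 16
  seg 10: (83,0) -> (100,0), length = 17
  seg 11: (100,0) -> (106,0), length = 6
Total = 106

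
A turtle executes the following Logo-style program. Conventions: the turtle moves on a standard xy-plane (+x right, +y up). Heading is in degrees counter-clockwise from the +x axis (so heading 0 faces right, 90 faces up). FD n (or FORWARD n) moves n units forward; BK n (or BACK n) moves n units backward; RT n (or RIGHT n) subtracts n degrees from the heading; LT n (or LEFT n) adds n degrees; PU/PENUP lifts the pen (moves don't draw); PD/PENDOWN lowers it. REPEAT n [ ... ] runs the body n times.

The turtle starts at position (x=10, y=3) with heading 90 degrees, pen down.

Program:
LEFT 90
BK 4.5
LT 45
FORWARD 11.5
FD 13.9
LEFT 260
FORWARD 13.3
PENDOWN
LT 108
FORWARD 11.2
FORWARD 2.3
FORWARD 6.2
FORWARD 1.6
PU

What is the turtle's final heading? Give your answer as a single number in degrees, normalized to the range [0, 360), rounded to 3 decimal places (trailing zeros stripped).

Executing turtle program step by step:
Start: pos=(10,3), heading=90, pen down
LT 90: heading 90 -> 180
BK 4.5: (10,3) -> (14.5,3) [heading=180, draw]
LT 45: heading 180 -> 225
FD 11.5: (14.5,3) -> (6.368,-5.132) [heading=225, draw]
FD 13.9: (6.368,-5.132) -> (-3.461,-14.961) [heading=225, draw]
LT 260: heading 225 -> 125
FD 13.3: (-3.461,-14.961) -> (-11.089,-4.066) [heading=125, draw]
PD: pen down
LT 108: heading 125 -> 233
FD 11.2: (-11.089,-4.066) -> (-17.829,-13.011) [heading=233, draw]
FD 2.3: (-17.829,-13.011) -> (-19.214,-14.847) [heading=233, draw]
FD 6.2: (-19.214,-14.847) -> (-22.945,-19.799) [heading=233, draw]
FD 1.6: (-22.945,-19.799) -> (-23.908,-21.077) [heading=233, draw]
PU: pen up
Final: pos=(-23.908,-21.077), heading=233, 8 segment(s) drawn

Answer: 233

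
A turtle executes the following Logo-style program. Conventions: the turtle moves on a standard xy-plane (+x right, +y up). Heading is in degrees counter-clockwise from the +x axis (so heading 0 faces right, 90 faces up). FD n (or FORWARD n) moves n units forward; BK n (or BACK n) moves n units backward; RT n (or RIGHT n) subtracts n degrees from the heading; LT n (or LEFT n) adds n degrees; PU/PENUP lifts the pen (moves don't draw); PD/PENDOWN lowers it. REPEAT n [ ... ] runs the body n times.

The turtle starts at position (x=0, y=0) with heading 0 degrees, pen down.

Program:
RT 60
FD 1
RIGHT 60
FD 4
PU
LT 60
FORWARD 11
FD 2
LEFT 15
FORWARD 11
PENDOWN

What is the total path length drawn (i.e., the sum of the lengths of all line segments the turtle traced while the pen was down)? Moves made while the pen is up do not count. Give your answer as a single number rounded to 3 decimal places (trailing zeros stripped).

Executing turtle program step by step:
Start: pos=(0,0), heading=0, pen down
RT 60: heading 0 -> 300
FD 1: (0,0) -> (0.5,-0.866) [heading=300, draw]
RT 60: heading 300 -> 240
FD 4: (0.5,-0.866) -> (-1.5,-4.33) [heading=240, draw]
PU: pen up
LT 60: heading 240 -> 300
FD 11: (-1.5,-4.33) -> (4,-13.856) [heading=300, move]
FD 2: (4,-13.856) -> (5,-15.588) [heading=300, move]
LT 15: heading 300 -> 315
FD 11: (5,-15.588) -> (12.778,-23.367) [heading=315, move]
PD: pen down
Final: pos=(12.778,-23.367), heading=315, 2 segment(s) drawn

Segment lengths:
  seg 1: (0,0) -> (0.5,-0.866), length = 1
  seg 2: (0.5,-0.866) -> (-1.5,-4.33), length = 4
Total = 5

Answer: 5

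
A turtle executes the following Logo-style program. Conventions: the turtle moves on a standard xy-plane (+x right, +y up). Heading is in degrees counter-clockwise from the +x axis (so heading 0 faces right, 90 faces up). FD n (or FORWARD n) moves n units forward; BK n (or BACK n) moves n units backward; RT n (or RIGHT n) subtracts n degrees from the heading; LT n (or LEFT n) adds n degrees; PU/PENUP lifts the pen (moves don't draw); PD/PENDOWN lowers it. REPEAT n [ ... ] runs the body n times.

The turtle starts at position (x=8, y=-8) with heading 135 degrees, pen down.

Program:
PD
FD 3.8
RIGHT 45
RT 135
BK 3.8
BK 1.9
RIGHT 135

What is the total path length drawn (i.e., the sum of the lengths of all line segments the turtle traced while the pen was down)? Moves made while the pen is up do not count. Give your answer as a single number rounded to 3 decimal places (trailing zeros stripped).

Executing turtle program step by step:
Start: pos=(8,-8), heading=135, pen down
PD: pen down
FD 3.8: (8,-8) -> (5.313,-5.313) [heading=135, draw]
RT 45: heading 135 -> 90
RT 135: heading 90 -> 315
BK 3.8: (5.313,-5.313) -> (2.626,-2.626) [heading=315, draw]
BK 1.9: (2.626,-2.626) -> (1.282,-1.282) [heading=315, draw]
RT 135: heading 315 -> 180
Final: pos=(1.282,-1.282), heading=180, 3 segment(s) drawn

Segment lengths:
  seg 1: (8,-8) -> (5.313,-5.313), length = 3.8
  seg 2: (5.313,-5.313) -> (2.626,-2.626), length = 3.8
  seg 3: (2.626,-2.626) -> (1.282,-1.282), length = 1.9
Total = 9.5

Answer: 9.5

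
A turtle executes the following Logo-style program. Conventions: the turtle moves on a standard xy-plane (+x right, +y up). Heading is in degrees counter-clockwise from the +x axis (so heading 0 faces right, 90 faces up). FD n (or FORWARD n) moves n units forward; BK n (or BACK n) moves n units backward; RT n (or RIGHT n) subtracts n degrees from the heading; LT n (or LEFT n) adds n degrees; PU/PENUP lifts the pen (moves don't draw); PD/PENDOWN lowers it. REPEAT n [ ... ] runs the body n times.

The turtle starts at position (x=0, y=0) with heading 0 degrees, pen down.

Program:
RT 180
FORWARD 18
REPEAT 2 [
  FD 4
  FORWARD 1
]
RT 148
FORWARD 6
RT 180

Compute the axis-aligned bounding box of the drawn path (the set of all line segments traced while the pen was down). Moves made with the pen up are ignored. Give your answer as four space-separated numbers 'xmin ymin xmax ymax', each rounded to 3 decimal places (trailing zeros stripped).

Answer: -28 0 0 3.18

Derivation:
Executing turtle program step by step:
Start: pos=(0,0), heading=0, pen down
RT 180: heading 0 -> 180
FD 18: (0,0) -> (-18,0) [heading=180, draw]
REPEAT 2 [
  -- iteration 1/2 --
  FD 4: (-18,0) -> (-22,0) [heading=180, draw]
  FD 1: (-22,0) -> (-23,0) [heading=180, draw]
  -- iteration 2/2 --
  FD 4: (-23,0) -> (-27,0) [heading=180, draw]
  FD 1: (-27,0) -> (-28,0) [heading=180, draw]
]
RT 148: heading 180 -> 32
FD 6: (-28,0) -> (-22.912,3.18) [heading=32, draw]
RT 180: heading 32 -> 212
Final: pos=(-22.912,3.18), heading=212, 6 segment(s) drawn

Segment endpoints: x in {-28, -27, -23, -22.912, -22, -18, 0}, y in {0, 0, 0, 0, 0, 0, 3.18}
xmin=-28, ymin=0, xmax=0, ymax=3.18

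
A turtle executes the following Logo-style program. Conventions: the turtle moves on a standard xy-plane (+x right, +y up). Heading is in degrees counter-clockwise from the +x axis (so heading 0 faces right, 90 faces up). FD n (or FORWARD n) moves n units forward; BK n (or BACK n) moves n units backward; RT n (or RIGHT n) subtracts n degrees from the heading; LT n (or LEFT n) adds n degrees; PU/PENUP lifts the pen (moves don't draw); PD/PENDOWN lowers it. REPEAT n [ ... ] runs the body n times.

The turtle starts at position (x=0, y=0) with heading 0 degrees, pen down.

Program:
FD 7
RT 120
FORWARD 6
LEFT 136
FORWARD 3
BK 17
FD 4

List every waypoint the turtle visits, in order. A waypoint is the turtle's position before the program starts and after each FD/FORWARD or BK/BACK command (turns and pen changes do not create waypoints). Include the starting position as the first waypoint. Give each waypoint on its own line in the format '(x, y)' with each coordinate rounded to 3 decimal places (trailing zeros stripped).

Answer: (0, 0)
(7, 0)
(4, -5.196)
(6.884, -4.369)
(-9.458, -9.055)
(-5.613, -7.953)

Derivation:
Executing turtle program step by step:
Start: pos=(0,0), heading=0, pen down
FD 7: (0,0) -> (7,0) [heading=0, draw]
RT 120: heading 0 -> 240
FD 6: (7,0) -> (4,-5.196) [heading=240, draw]
LT 136: heading 240 -> 16
FD 3: (4,-5.196) -> (6.884,-4.369) [heading=16, draw]
BK 17: (6.884,-4.369) -> (-9.458,-9.055) [heading=16, draw]
FD 4: (-9.458,-9.055) -> (-5.613,-7.953) [heading=16, draw]
Final: pos=(-5.613,-7.953), heading=16, 5 segment(s) drawn
Waypoints (6 total):
(0, 0)
(7, 0)
(4, -5.196)
(6.884, -4.369)
(-9.458, -9.055)
(-5.613, -7.953)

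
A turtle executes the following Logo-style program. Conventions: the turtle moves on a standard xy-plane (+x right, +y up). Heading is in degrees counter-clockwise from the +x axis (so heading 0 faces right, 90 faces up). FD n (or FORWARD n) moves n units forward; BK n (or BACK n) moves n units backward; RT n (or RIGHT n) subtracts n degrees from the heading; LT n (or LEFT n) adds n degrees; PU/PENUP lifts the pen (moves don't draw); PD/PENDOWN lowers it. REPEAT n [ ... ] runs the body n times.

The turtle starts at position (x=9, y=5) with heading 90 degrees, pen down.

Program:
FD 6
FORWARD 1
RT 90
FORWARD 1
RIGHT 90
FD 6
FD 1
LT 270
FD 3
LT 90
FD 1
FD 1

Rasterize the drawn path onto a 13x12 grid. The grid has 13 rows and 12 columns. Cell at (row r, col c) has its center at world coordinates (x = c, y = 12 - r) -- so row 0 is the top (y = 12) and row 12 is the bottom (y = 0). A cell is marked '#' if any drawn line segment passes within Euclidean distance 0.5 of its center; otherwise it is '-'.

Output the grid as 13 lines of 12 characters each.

Segment 0: (9,5) -> (9,11)
Segment 1: (9,11) -> (9,12)
Segment 2: (9,12) -> (10,12)
Segment 3: (10,12) -> (10,6)
Segment 4: (10,6) -> (10,5)
Segment 5: (10,5) -> (7,5)
Segment 6: (7,5) -> (7,4)
Segment 7: (7,4) -> (7,3)

Answer: ---------##-
---------##-
---------##-
---------##-
---------##-
---------##-
---------##-
-------####-
-------#----
-------#----
------------
------------
------------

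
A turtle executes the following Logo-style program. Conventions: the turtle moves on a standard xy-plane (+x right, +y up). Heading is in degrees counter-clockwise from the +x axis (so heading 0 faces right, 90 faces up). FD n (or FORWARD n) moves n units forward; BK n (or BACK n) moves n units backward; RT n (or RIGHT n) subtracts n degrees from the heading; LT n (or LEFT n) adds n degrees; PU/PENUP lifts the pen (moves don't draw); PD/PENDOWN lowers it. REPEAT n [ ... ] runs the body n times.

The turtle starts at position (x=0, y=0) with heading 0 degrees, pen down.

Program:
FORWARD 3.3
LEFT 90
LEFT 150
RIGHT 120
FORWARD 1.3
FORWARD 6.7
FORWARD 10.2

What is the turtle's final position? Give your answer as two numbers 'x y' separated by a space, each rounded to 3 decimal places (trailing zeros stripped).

Executing turtle program step by step:
Start: pos=(0,0), heading=0, pen down
FD 3.3: (0,0) -> (3.3,0) [heading=0, draw]
LT 90: heading 0 -> 90
LT 150: heading 90 -> 240
RT 120: heading 240 -> 120
FD 1.3: (3.3,0) -> (2.65,1.126) [heading=120, draw]
FD 6.7: (2.65,1.126) -> (-0.7,6.928) [heading=120, draw]
FD 10.2: (-0.7,6.928) -> (-5.8,15.762) [heading=120, draw]
Final: pos=(-5.8,15.762), heading=120, 4 segment(s) drawn

Answer: -5.8 15.762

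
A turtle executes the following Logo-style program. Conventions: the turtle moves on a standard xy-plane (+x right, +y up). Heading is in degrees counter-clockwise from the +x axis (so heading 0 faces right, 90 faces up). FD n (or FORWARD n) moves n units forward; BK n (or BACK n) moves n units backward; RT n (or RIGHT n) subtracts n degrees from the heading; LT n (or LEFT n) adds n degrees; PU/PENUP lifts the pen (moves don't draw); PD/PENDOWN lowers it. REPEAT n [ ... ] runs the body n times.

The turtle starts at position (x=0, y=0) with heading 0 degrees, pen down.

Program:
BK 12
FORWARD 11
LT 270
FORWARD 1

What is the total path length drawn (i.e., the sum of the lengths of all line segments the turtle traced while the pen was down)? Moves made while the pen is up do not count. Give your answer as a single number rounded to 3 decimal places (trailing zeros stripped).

Answer: 24

Derivation:
Executing turtle program step by step:
Start: pos=(0,0), heading=0, pen down
BK 12: (0,0) -> (-12,0) [heading=0, draw]
FD 11: (-12,0) -> (-1,0) [heading=0, draw]
LT 270: heading 0 -> 270
FD 1: (-1,0) -> (-1,-1) [heading=270, draw]
Final: pos=(-1,-1), heading=270, 3 segment(s) drawn

Segment lengths:
  seg 1: (0,0) -> (-12,0), length = 12
  seg 2: (-12,0) -> (-1,0), length = 11
  seg 3: (-1,0) -> (-1,-1), length = 1
Total = 24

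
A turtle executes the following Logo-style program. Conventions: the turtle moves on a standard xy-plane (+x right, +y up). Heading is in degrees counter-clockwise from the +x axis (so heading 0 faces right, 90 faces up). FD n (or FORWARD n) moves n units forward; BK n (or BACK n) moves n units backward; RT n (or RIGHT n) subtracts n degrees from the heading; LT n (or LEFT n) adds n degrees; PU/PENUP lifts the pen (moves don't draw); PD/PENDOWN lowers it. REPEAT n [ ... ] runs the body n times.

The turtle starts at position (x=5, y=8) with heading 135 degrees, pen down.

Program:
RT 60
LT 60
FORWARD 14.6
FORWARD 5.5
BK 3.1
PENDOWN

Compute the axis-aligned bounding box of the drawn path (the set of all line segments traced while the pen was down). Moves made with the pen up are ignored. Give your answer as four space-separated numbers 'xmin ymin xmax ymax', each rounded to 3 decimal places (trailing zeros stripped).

Answer: -9.213 8 5 22.213

Derivation:
Executing turtle program step by step:
Start: pos=(5,8), heading=135, pen down
RT 60: heading 135 -> 75
LT 60: heading 75 -> 135
FD 14.6: (5,8) -> (-5.324,18.324) [heading=135, draw]
FD 5.5: (-5.324,18.324) -> (-9.213,22.213) [heading=135, draw]
BK 3.1: (-9.213,22.213) -> (-7.021,20.021) [heading=135, draw]
PD: pen down
Final: pos=(-7.021,20.021), heading=135, 3 segment(s) drawn

Segment endpoints: x in {-9.213, -7.021, -5.324, 5}, y in {8, 18.324, 20.021, 22.213}
xmin=-9.213, ymin=8, xmax=5, ymax=22.213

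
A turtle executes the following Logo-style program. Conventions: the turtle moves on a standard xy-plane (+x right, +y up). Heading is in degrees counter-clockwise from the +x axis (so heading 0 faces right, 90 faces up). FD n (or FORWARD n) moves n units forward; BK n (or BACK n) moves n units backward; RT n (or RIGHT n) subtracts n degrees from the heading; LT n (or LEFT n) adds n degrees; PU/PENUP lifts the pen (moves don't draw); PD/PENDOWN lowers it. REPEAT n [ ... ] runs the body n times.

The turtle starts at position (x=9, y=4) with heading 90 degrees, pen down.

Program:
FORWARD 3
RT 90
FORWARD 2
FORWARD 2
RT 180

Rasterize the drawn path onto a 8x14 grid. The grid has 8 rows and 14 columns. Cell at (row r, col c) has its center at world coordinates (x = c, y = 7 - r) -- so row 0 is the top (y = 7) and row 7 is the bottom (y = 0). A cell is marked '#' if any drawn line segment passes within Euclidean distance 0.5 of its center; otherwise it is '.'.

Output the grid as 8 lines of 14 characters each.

Segment 0: (9,4) -> (9,7)
Segment 1: (9,7) -> (11,7)
Segment 2: (11,7) -> (13,7)

Answer: .........#####
.........#....
.........#....
.........#....
..............
..............
..............
..............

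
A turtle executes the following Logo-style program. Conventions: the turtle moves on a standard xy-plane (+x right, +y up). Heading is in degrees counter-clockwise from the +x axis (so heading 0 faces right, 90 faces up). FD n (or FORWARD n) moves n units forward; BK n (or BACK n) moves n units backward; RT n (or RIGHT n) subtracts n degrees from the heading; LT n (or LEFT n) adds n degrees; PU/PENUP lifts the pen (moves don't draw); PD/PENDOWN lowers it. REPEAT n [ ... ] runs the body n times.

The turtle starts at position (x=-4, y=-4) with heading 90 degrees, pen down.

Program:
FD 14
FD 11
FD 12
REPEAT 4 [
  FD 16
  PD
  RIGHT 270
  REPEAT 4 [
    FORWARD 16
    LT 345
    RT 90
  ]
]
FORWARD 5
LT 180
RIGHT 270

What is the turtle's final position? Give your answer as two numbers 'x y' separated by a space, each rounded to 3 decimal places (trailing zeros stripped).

Answer: -59.099 37.184

Derivation:
Executing turtle program step by step:
Start: pos=(-4,-4), heading=90, pen down
FD 14: (-4,-4) -> (-4,10) [heading=90, draw]
FD 11: (-4,10) -> (-4,21) [heading=90, draw]
FD 12: (-4,21) -> (-4,33) [heading=90, draw]
REPEAT 4 [
  -- iteration 1/4 --
  FD 16: (-4,33) -> (-4,49) [heading=90, draw]
  PD: pen down
  RT 270: heading 90 -> 180
  REPEAT 4 [
    -- iteration 1/4 --
    FD 16: (-4,49) -> (-20,49) [heading=180, draw]
    LT 345: heading 180 -> 165
    RT 90: heading 165 -> 75
    -- iteration 2/4 --
    FD 16: (-20,49) -> (-15.859,64.455) [heading=75, draw]
    LT 345: heading 75 -> 60
    RT 90: heading 60 -> 330
    -- iteration 3/4 --
    FD 16: (-15.859,64.455) -> (-2.002,56.455) [heading=330, draw]
    LT 345: heading 330 -> 315
    RT 90: heading 315 -> 225
    -- iteration 4/4 --
    FD 16: (-2.002,56.455) -> (-13.316,45.141) [heading=225, draw]
    LT 345: heading 225 -> 210
    RT 90: heading 210 -> 120
  ]
  -- iteration 2/4 --
  FD 16: (-13.316,45.141) -> (-21.316,58.998) [heading=120, draw]
  PD: pen down
  RT 270: heading 120 -> 210
  REPEAT 4 [
    -- iteration 1/4 --
    FD 16: (-21.316,58.998) -> (-35.173,50.998) [heading=210, draw]
    LT 345: heading 210 -> 195
    RT 90: heading 195 -> 105
    -- iteration 2/4 --
    FD 16: (-35.173,50.998) -> (-39.314,66.452) [heading=105, draw]
    LT 345: heading 105 -> 90
    RT 90: heading 90 -> 0
    -- iteration 3/4 --
    FD 16: (-39.314,66.452) -> (-23.314,66.452) [heading=0, draw]
    LT 345: heading 0 -> 345
    RT 90: heading 345 -> 255
    -- iteration 4/4 --
    FD 16: (-23.314,66.452) -> (-27.455,50.998) [heading=255, draw]
    LT 345: heading 255 -> 240
    RT 90: heading 240 -> 150
  ]
  -- iteration 3/4 --
  FD 16: (-27.455,50.998) -> (-41.311,58.998) [heading=150, draw]
  PD: pen down
  RT 270: heading 150 -> 240
  REPEAT 4 [
    -- iteration 1/4 --
    FD 16: (-41.311,58.998) -> (-49.311,45.141) [heading=240, draw]
    LT 345: heading 240 -> 225
    RT 90: heading 225 -> 135
    -- iteration 2/4 --
    FD 16: (-49.311,45.141) -> (-60.625,56.455) [heading=135, draw]
    LT 345: heading 135 -> 120
    RT 90: heading 120 -> 30
    -- iteration 3/4 --
    FD 16: (-60.625,56.455) -> (-46.769,64.455) [heading=30, draw]
    LT 345: heading 30 -> 15
    RT 90: heading 15 -> 285
    -- iteration 4/4 --
    FD 16: (-46.769,64.455) -> (-42.627,49) [heading=285, draw]
    LT 345: heading 285 -> 270
    RT 90: heading 270 -> 180
  ]
  -- iteration 4/4 --
  FD 16: (-42.627,49) -> (-58.627,49) [heading=180, draw]
  PD: pen down
  RT 270: heading 180 -> 270
  REPEAT 4 [
    -- iteration 1/4 --
    FD 16: (-58.627,49) -> (-58.627,33) [heading=270, draw]
    LT 345: heading 270 -> 255
    RT 90: heading 255 -> 165
    -- iteration 2/4 --
    FD 16: (-58.627,33) -> (-74.082,37.141) [heading=165, draw]
    LT 345: heading 165 -> 150
    RT 90: heading 150 -> 60
    -- iteration 3/4 --
    FD 16: (-74.082,37.141) -> (-66.082,50.998) [heading=60, draw]
    LT 345: heading 60 -> 45
    RT 90: heading 45 -> 315
    -- iteration 4/4 --
    FD 16: (-66.082,50.998) -> (-54.769,39.684) [heading=315, draw]
    LT 345: heading 315 -> 300
    RT 90: heading 300 -> 210
  ]
]
FD 5: (-54.769,39.684) -> (-59.099,37.184) [heading=210, draw]
LT 180: heading 210 -> 30
RT 270: heading 30 -> 120
Final: pos=(-59.099,37.184), heading=120, 24 segment(s) drawn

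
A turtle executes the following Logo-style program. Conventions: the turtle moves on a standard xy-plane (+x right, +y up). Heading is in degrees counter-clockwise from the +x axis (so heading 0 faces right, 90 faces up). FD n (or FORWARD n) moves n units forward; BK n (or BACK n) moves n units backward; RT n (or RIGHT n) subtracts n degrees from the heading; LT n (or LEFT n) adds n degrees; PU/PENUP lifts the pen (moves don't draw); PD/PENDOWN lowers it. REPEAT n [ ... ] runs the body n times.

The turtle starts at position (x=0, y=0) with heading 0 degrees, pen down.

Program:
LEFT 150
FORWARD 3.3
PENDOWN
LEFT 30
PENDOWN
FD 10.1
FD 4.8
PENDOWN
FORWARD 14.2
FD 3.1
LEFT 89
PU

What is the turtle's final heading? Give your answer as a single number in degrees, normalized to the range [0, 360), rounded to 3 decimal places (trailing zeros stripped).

Executing turtle program step by step:
Start: pos=(0,0), heading=0, pen down
LT 150: heading 0 -> 150
FD 3.3: (0,0) -> (-2.858,1.65) [heading=150, draw]
PD: pen down
LT 30: heading 150 -> 180
PD: pen down
FD 10.1: (-2.858,1.65) -> (-12.958,1.65) [heading=180, draw]
FD 4.8: (-12.958,1.65) -> (-17.758,1.65) [heading=180, draw]
PD: pen down
FD 14.2: (-17.758,1.65) -> (-31.958,1.65) [heading=180, draw]
FD 3.1: (-31.958,1.65) -> (-35.058,1.65) [heading=180, draw]
LT 89: heading 180 -> 269
PU: pen up
Final: pos=(-35.058,1.65), heading=269, 5 segment(s) drawn

Answer: 269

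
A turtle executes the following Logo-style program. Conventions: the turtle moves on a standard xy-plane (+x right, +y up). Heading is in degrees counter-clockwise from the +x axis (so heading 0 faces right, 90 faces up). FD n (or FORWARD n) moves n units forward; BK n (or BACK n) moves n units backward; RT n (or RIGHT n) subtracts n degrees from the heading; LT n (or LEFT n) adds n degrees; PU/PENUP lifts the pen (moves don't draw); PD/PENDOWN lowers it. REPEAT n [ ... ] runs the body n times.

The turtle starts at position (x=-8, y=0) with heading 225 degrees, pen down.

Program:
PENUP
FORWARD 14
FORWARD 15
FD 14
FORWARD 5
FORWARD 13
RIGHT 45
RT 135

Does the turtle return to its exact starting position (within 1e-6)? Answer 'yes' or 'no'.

Answer: no

Derivation:
Executing turtle program step by step:
Start: pos=(-8,0), heading=225, pen down
PU: pen up
FD 14: (-8,0) -> (-17.899,-9.899) [heading=225, move]
FD 15: (-17.899,-9.899) -> (-28.506,-20.506) [heading=225, move]
FD 14: (-28.506,-20.506) -> (-38.406,-30.406) [heading=225, move]
FD 5: (-38.406,-30.406) -> (-41.941,-33.941) [heading=225, move]
FD 13: (-41.941,-33.941) -> (-51.134,-43.134) [heading=225, move]
RT 45: heading 225 -> 180
RT 135: heading 180 -> 45
Final: pos=(-51.134,-43.134), heading=45, 0 segment(s) drawn

Start position: (-8, 0)
Final position: (-51.134, -43.134)
Distance = 61; >= 1e-6 -> NOT closed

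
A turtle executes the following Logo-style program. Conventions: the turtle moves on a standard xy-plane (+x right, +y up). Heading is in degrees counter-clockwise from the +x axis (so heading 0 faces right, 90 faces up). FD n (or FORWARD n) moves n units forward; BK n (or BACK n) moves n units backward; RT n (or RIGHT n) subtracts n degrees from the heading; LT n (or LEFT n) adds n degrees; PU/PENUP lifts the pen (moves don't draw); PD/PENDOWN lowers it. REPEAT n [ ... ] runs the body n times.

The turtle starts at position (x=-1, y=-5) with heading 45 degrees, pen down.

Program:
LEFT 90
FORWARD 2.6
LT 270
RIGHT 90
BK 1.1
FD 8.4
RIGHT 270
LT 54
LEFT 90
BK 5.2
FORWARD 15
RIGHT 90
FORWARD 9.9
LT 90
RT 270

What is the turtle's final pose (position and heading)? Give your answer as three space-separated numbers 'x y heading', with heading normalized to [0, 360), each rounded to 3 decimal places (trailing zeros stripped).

Answer: -8.905 -0.078 279

Derivation:
Executing turtle program step by step:
Start: pos=(-1,-5), heading=45, pen down
LT 90: heading 45 -> 135
FD 2.6: (-1,-5) -> (-2.838,-3.162) [heading=135, draw]
LT 270: heading 135 -> 45
RT 90: heading 45 -> 315
BK 1.1: (-2.838,-3.162) -> (-3.616,-2.384) [heading=315, draw]
FD 8.4: (-3.616,-2.384) -> (2.323,-8.323) [heading=315, draw]
RT 270: heading 315 -> 45
LT 54: heading 45 -> 99
LT 90: heading 99 -> 189
BK 5.2: (2.323,-8.323) -> (7.459,-7.51) [heading=189, draw]
FD 15: (7.459,-7.51) -> (-7.356,-9.856) [heading=189, draw]
RT 90: heading 189 -> 99
FD 9.9: (-7.356,-9.856) -> (-8.905,-0.078) [heading=99, draw]
LT 90: heading 99 -> 189
RT 270: heading 189 -> 279
Final: pos=(-8.905,-0.078), heading=279, 6 segment(s) drawn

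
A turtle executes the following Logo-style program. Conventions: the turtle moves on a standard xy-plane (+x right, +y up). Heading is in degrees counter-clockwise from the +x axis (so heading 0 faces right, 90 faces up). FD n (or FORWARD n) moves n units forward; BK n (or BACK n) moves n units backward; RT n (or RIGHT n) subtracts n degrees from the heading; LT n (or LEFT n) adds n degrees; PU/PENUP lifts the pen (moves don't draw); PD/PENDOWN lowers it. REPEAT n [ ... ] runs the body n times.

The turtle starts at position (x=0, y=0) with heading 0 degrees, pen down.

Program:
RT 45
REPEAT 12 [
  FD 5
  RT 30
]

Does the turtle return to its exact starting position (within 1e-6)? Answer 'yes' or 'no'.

Answer: yes

Derivation:
Executing turtle program step by step:
Start: pos=(0,0), heading=0, pen down
RT 45: heading 0 -> 315
REPEAT 12 [
  -- iteration 1/12 --
  FD 5: (0,0) -> (3.536,-3.536) [heading=315, draw]
  RT 30: heading 315 -> 285
  -- iteration 2/12 --
  FD 5: (3.536,-3.536) -> (4.83,-8.365) [heading=285, draw]
  RT 30: heading 285 -> 255
  -- iteration 3/12 --
  FD 5: (4.83,-8.365) -> (3.536,-13.195) [heading=255, draw]
  RT 30: heading 255 -> 225
  -- iteration 4/12 --
  FD 5: (3.536,-13.195) -> (0,-16.73) [heading=225, draw]
  RT 30: heading 225 -> 195
  -- iteration 5/12 --
  FD 5: (0,-16.73) -> (-4.83,-18.024) [heading=195, draw]
  RT 30: heading 195 -> 165
  -- iteration 6/12 --
  FD 5: (-4.83,-18.024) -> (-9.659,-16.73) [heading=165, draw]
  RT 30: heading 165 -> 135
  -- iteration 7/12 --
  FD 5: (-9.659,-16.73) -> (-13.195,-13.195) [heading=135, draw]
  RT 30: heading 135 -> 105
  -- iteration 8/12 --
  FD 5: (-13.195,-13.195) -> (-14.489,-8.365) [heading=105, draw]
  RT 30: heading 105 -> 75
  -- iteration 9/12 --
  FD 5: (-14.489,-8.365) -> (-13.195,-3.536) [heading=75, draw]
  RT 30: heading 75 -> 45
  -- iteration 10/12 --
  FD 5: (-13.195,-3.536) -> (-9.659,0) [heading=45, draw]
  RT 30: heading 45 -> 15
  -- iteration 11/12 --
  FD 5: (-9.659,0) -> (-4.83,1.294) [heading=15, draw]
  RT 30: heading 15 -> 345
  -- iteration 12/12 --
  FD 5: (-4.83,1.294) -> (0,0) [heading=345, draw]
  RT 30: heading 345 -> 315
]
Final: pos=(0,0), heading=315, 12 segment(s) drawn

Start position: (0, 0)
Final position: (0, 0)
Distance = 0; < 1e-6 -> CLOSED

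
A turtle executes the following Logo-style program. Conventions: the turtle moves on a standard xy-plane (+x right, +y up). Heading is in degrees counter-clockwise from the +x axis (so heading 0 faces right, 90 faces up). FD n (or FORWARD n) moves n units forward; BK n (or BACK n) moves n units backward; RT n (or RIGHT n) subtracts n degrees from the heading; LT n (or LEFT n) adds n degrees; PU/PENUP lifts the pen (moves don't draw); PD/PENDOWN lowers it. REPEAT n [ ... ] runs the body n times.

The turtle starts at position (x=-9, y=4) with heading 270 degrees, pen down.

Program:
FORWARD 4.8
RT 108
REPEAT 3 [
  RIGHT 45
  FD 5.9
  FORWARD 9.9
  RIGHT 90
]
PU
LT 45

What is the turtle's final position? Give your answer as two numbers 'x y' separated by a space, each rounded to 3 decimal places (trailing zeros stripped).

Executing turtle program step by step:
Start: pos=(-9,4), heading=270, pen down
FD 4.8: (-9,4) -> (-9,-0.8) [heading=270, draw]
RT 108: heading 270 -> 162
REPEAT 3 [
  -- iteration 1/3 --
  RT 45: heading 162 -> 117
  FD 5.9: (-9,-0.8) -> (-11.679,4.457) [heading=117, draw]
  FD 9.9: (-11.679,4.457) -> (-16.173,13.278) [heading=117, draw]
  RT 90: heading 117 -> 27
  -- iteration 2/3 --
  RT 45: heading 27 -> 342
  FD 5.9: (-16.173,13.278) -> (-10.562,11.455) [heading=342, draw]
  FD 9.9: (-10.562,11.455) -> (-1.146,8.395) [heading=342, draw]
  RT 90: heading 342 -> 252
  -- iteration 3/3 --
  RT 45: heading 252 -> 207
  FD 5.9: (-1.146,8.395) -> (-6.403,5.717) [heading=207, draw]
  FD 9.9: (-6.403,5.717) -> (-15.224,1.222) [heading=207, draw]
  RT 90: heading 207 -> 117
]
PU: pen up
LT 45: heading 117 -> 162
Final: pos=(-15.224,1.222), heading=162, 7 segment(s) drawn

Answer: -15.224 1.222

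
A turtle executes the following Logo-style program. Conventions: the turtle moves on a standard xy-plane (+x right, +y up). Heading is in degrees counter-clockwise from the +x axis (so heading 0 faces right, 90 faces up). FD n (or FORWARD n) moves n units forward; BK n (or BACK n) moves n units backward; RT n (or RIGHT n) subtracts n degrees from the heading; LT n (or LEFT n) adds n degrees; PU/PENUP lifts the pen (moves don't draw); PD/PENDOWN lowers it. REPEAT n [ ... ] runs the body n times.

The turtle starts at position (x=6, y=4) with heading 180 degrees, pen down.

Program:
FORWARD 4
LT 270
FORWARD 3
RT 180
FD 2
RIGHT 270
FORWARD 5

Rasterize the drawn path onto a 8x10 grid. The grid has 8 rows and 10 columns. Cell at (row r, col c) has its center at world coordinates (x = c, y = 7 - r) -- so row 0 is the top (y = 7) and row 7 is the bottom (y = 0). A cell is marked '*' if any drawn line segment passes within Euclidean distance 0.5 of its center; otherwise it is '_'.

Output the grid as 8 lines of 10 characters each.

Segment 0: (6,4) -> (2,4)
Segment 1: (2,4) -> (2,7)
Segment 2: (2,7) -> (2,5)
Segment 3: (2,5) -> (7,5)

Answer: __*_______
__*_______
__******__
__*****___
__________
__________
__________
__________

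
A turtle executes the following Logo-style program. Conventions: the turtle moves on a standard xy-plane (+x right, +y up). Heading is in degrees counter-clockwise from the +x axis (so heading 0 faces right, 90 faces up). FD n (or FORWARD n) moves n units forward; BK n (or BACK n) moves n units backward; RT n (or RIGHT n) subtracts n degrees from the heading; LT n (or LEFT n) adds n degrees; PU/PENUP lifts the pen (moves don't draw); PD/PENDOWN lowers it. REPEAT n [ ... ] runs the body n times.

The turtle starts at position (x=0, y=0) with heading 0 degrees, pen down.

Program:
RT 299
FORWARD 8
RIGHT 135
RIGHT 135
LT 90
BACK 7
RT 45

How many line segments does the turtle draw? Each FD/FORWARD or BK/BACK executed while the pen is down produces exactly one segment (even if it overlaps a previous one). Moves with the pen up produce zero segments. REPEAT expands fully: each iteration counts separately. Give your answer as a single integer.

Answer: 2

Derivation:
Executing turtle program step by step:
Start: pos=(0,0), heading=0, pen down
RT 299: heading 0 -> 61
FD 8: (0,0) -> (3.878,6.997) [heading=61, draw]
RT 135: heading 61 -> 286
RT 135: heading 286 -> 151
LT 90: heading 151 -> 241
BK 7: (3.878,6.997) -> (7.272,13.119) [heading=241, draw]
RT 45: heading 241 -> 196
Final: pos=(7.272,13.119), heading=196, 2 segment(s) drawn
Segments drawn: 2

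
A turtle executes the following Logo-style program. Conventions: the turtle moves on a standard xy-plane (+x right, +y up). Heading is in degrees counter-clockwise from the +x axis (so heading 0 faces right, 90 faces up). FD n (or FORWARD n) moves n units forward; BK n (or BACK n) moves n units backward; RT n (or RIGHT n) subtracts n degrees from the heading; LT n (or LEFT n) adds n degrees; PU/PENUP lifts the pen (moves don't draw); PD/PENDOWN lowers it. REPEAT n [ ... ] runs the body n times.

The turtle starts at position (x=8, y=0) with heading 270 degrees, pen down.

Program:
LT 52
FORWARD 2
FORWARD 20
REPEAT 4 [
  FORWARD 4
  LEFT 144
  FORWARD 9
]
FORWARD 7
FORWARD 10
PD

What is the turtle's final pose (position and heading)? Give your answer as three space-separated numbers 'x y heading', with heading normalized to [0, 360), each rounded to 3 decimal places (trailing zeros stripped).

Answer: 5.252 -7.55 178

Derivation:
Executing turtle program step by step:
Start: pos=(8,0), heading=270, pen down
LT 52: heading 270 -> 322
FD 2: (8,0) -> (9.576,-1.231) [heading=322, draw]
FD 20: (9.576,-1.231) -> (25.336,-13.545) [heading=322, draw]
REPEAT 4 [
  -- iteration 1/4 --
  FD 4: (25.336,-13.545) -> (28.488,-16.007) [heading=322, draw]
  LT 144: heading 322 -> 106
  FD 9: (28.488,-16.007) -> (26.008,-7.356) [heading=106, draw]
  -- iteration 2/4 --
  FD 4: (26.008,-7.356) -> (24.905,-3.511) [heading=106, draw]
  LT 144: heading 106 -> 250
  FD 9: (24.905,-3.511) -> (21.827,-11.968) [heading=250, draw]
  -- iteration 3/4 --
  FD 4: (21.827,-11.968) -> (20.459,-15.727) [heading=250, draw]
  LT 144: heading 250 -> 34
  FD 9: (20.459,-15.727) -> (27.92,-10.694) [heading=34, draw]
  -- iteration 4/4 --
  FD 4: (27.92,-10.694) -> (31.236,-8.457) [heading=34, draw]
  LT 144: heading 34 -> 178
  FD 9: (31.236,-8.457) -> (22.242,-8.143) [heading=178, draw]
]
FD 7: (22.242,-8.143) -> (15.246,-7.899) [heading=178, draw]
FD 10: (15.246,-7.899) -> (5.252,-7.55) [heading=178, draw]
PD: pen down
Final: pos=(5.252,-7.55), heading=178, 12 segment(s) drawn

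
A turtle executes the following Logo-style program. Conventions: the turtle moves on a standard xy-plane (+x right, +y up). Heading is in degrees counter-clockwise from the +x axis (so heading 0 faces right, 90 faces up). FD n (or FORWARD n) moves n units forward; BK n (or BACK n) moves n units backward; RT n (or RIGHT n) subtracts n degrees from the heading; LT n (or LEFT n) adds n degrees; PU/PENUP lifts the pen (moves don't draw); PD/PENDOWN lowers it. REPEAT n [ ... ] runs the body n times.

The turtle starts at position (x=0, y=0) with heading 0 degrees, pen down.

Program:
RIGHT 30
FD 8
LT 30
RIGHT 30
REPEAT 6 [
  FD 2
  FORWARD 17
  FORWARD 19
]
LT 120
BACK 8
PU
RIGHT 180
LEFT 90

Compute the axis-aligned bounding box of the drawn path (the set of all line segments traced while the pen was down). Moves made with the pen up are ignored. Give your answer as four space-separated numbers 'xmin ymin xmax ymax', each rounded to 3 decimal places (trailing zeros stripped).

Answer: 0 -126 204.382 0

Derivation:
Executing turtle program step by step:
Start: pos=(0,0), heading=0, pen down
RT 30: heading 0 -> 330
FD 8: (0,0) -> (6.928,-4) [heading=330, draw]
LT 30: heading 330 -> 0
RT 30: heading 0 -> 330
REPEAT 6 [
  -- iteration 1/6 --
  FD 2: (6.928,-4) -> (8.66,-5) [heading=330, draw]
  FD 17: (8.66,-5) -> (23.383,-13.5) [heading=330, draw]
  FD 19: (23.383,-13.5) -> (39.837,-23) [heading=330, draw]
  -- iteration 2/6 --
  FD 2: (39.837,-23) -> (41.569,-24) [heading=330, draw]
  FD 17: (41.569,-24) -> (56.292,-32.5) [heading=330, draw]
  FD 19: (56.292,-32.5) -> (72.746,-42) [heading=330, draw]
  -- iteration 3/6 --
  FD 2: (72.746,-42) -> (74.478,-43) [heading=330, draw]
  FD 17: (74.478,-43) -> (89.201,-51.5) [heading=330, draw]
  FD 19: (89.201,-51.5) -> (105.655,-61) [heading=330, draw]
  -- iteration 4/6 --
  FD 2: (105.655,-61) -> (107.387,-62) [heading=330, draw]
  FD 17: (107.387,-62) -> (122.11,-70.5) [heading=330, draw]
  FD 19: (122.11,-70.5) -> (138.564,-80) [heading=330, draw]
  -- iteration 5/6 --
  FD 2: (138.564,-80) -> (140.296,-81) [heading=330, draw]
  FD 17: (140.296,-81) -> (155.019,-89.5) [heading=330, draw]
  FD 19: (155.019,-89.5) -> (171.473,-99) [heading=330, draw]
  -- iteration 6/6 --
  FD 2: (171.473,-99) -> (173.205,-100) [heading=330, draw]
  FD 17: (173.205,-100) -> (187.928,-108.5) [heading=330, draw]
  FD 19: (187.928,-108.5) -> (204.382,-118) [heading=330, draw]
]
LT 120: heading 330 -> 90
BK 8: (204.382,-118) -> (204.382,-126) [heading=90, draw]
PU: pen up
RT 180: heading 90 -> 270
LT 90: heading 270 -> 0
Final: pos=(204.382,-126), heading=0, 20 segment(s) drawn

Segment endpoints: x in {0, 6.928, 8.66, 23.383, 39.837, 41.569, 56.292, 72.746, 74.478, 89.201, 105.655, 107.387, 122.11, 138.564, 140.296, 155.019, 171.473, 173.205, 187.928, 204.382}, y in {-126, -118, -108.5, -100, -99, -89.5, -81, -80, -70.5, -62, -61, -51.5, -43, -42, -32.5, -24, -23, -13.5, -5, -4, 0}
xmin=0, ymin=-126, xmax=204.382, ymax=0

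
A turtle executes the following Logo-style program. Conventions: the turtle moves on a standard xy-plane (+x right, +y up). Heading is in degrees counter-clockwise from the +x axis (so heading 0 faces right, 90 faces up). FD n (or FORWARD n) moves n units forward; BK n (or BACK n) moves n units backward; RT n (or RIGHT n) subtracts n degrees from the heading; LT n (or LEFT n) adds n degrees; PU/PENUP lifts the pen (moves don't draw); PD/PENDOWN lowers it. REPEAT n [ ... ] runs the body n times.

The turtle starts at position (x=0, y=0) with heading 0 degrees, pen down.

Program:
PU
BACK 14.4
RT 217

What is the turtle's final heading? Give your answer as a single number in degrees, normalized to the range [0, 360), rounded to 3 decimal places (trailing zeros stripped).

Executing turtle program step by step:
Start: pos=(0,0), heading=0, pen down
PU: pen up
BK 14.4: (0,0) -> (-14.4,0) [heading=0, move]
RT 217: heading 0 -> 143
Final: pos=(-14.4,0), heading=143, 0 segment(s) drawn

Answer: 143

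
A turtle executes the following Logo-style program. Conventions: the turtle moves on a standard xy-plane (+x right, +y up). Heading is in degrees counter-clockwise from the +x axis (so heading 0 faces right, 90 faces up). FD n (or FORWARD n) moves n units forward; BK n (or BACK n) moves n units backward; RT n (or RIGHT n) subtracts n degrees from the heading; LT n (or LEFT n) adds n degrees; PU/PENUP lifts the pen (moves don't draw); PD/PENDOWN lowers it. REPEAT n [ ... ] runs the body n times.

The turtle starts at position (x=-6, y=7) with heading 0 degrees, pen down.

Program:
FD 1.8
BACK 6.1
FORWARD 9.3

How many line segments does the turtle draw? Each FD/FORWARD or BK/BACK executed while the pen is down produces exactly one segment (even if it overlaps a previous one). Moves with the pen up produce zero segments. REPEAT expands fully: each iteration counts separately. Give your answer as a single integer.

Executing turtle program step by step:
Start: pos=(-6,7), heading=0, pen down
FD 1.8: (-6,7) -> (-4.2,7) [heading=0, draw]
BK 6.1: (-4.2,7) -> (-10.3,7) [heading=0, draw]
FD 9.3: (-10.3,7) -> (-1,7) [heading=0, draw]
Final: pos=(-1,7), heading=0, 3 segment(s) drawn
Segments drawn: 3

Answer: 3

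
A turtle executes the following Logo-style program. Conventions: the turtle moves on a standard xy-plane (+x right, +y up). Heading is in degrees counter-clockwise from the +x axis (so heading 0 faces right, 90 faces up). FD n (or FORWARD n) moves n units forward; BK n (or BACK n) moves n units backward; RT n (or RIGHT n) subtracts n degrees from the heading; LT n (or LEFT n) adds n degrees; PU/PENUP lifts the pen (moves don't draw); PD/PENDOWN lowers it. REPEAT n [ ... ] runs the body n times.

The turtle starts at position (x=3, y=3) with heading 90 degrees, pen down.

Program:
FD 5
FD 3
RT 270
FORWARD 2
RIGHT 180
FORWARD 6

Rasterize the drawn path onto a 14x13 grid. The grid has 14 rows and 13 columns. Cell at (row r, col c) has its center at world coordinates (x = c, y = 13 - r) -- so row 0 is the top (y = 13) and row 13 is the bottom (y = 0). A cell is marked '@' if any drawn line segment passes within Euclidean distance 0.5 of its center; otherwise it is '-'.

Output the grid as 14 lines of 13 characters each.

Segment 0: (3,3) -> (3,8)
Segment 1: (3,8) -> (3,11)
Segment 2: (3,11) -> (1,11)
Segment 3: (1,11) -> (7,11)

Answer: -------------
-------------
-@@@@@@@-----
---@---------
---@---------
---@---------
---@---------
---@---------
---@---------
---@---------
---@---------
-------------
-------------
-------------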